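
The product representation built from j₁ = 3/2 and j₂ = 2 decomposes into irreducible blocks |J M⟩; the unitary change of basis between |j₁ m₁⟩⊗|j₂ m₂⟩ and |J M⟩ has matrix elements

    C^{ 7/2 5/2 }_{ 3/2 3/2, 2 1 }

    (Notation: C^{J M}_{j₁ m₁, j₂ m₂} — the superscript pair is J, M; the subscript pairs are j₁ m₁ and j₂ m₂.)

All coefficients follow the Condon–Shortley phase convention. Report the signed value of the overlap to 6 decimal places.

+0.755929

√[8·0!3!4!/8! · 3!0!3!1!6!1!] = √(5184/7)
  +(−1)^0/∏(0,0,0,3,3,1)! = 1/36  (running 1/36)
⟨..|..⟩ = √(5184/7)·(1/36) = +0.755929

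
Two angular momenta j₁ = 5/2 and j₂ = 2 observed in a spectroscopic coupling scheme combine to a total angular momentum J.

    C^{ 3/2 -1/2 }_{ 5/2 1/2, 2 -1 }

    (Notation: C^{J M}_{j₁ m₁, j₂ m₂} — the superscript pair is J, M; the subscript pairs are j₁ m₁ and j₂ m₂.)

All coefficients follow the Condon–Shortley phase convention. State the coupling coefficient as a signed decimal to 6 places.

-0.487950

triangle: 3!*2!*1!/7! = 12/5040
(j±m)!: 3!*2!*1!*3!*1!*2! = 144
prefactor² = (2J+1)*Δ*N² = 48/35
  k=0: +1/(0!*3!*2!*1!*0!*0!) = 1/12
  k=1: −1/(1!*2!*1!*0!*1!*1!) = -1/2
Σ = -5/12  ⇒  CG² = 48/35*(-5/12)² = 5/21
CG = −√(5/21) = -0.487950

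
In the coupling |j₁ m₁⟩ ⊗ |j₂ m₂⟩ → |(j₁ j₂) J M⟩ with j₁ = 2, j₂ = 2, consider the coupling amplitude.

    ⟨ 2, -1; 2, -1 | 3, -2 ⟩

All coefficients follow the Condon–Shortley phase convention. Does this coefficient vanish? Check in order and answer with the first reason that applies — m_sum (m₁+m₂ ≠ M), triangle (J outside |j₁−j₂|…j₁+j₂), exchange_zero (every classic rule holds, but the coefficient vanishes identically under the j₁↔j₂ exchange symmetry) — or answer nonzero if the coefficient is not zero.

exchange_zero

m-sum: m₁+m₂ = -1+(-1) = -2, M = -2  ✓
triangle: |j₁−j₂| = 0 ≤ J = 3 ≤ j₁+j₂ = 4  ✓
exchange: j₁=j₂ and m₁=m₂, and (−1)^(j₁+j₂−J) = (−1)^1 = −1 forces ⟨j₁m₁;j₂m₂|JM⟩ = −⟨j₂m₂;j₁m₁|JM⟩ = −⟨j₁m₁;j₂m₂|JM⟩ ⇒ the coefficient vanishes identically
Racah sum check: Σ_k collapses to 0 ⇒ CG = 0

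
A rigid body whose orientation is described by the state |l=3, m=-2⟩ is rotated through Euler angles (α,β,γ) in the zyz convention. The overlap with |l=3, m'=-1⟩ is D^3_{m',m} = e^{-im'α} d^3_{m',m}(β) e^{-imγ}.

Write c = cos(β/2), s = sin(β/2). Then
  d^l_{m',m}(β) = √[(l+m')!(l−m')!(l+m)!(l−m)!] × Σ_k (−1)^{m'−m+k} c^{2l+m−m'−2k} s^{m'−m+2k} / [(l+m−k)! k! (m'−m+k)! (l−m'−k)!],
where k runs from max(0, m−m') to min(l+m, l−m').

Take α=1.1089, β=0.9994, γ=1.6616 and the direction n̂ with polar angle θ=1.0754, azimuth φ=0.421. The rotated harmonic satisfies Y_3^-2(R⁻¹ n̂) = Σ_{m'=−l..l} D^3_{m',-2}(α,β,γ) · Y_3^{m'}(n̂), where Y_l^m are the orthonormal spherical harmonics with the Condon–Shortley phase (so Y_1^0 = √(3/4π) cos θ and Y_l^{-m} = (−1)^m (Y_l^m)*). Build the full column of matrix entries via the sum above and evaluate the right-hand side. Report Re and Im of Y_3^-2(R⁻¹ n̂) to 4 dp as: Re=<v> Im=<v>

Re=0.2536 Im=0.0776

Need the full column D^3_{m',-2} for m'=−3..3 at α=1.1089, β=0.9994, γ=1.6616.
cos(β/2)=0.877726, sin(β/2)=0.479162
d^3_{-3,-2}: single k=1 term ⇒ +0.611440;  D = +0.570786+0.219232i
d^3_{-2,-2}: k∈[0..1] ⇒ +0.457251 -0.681352 = -0.224101;  D = -0.165161+0.151470i
d^3_{-1,-2}: k∈[0..1] ⇒ -0.789366 +0.470495 = -0.318871;  D = +0.088210+0.306427i
d^3_{0,-2}: k∈[0..1] ⇒ +0.746384 -0.222438 = +0.523946;  D = -0.515329-0.094630i
d^3_{1,-2}: k∈[0..1] ⇒ -0.470495 +0.070109 = -0.400386;  D = +0.240233-0.320309i
d^3_{2,-2}: k∈[0..1] ⇒ +0.203057 -0.012103 = +0.190954;  D = +0.085696+0.170645i
d^3_{3,-2}: single k=0 term ⇒ -0.054306;  D = -0.054306+0.000190i
Y_3^{m'}(θ=1.0754,φ=0.421) and Σ D·Y over m':
  (+0.5708+0.2192i)·(+0.0861-0.2708i)  (-0.1652+0.1515i)·(+0.2504-0.2805i)  (+0.0882+0.3064i)·(+0.0337-0.0151i)  (-0.5153-0.0946i)·(-0.3318+0.0000i)  (+0.2402-0.3203i)·(-0.0337-0.0151i)  (+0.0857+0.1706i)·(+0.2504+0.2805i)  (-0.0543+0.0002i)·(-0.0861-0.2708i)
Y_3^-2(R⁻¹ n̂) = +0.253562+0.077616i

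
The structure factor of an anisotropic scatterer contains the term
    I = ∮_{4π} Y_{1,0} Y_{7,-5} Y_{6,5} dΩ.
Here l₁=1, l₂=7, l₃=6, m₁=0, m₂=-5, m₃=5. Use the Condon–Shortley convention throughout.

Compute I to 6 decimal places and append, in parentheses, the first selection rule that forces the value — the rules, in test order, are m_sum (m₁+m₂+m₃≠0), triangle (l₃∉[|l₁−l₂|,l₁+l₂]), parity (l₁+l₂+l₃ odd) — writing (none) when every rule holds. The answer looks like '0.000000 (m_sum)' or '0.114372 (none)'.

-0.171413 (none)

m-sum 0 ✓  L=14 even ✓  6≤6≤8 ✓
Π(2lᵢ+1) = 3×15×13 = 585
triangle coeff Δ(1,7,6) = 1/1365
Σ_t [1,1]: t=1:−1/518400 = -1/518400
(3j)²=7/195 [(1 7 6; 0 0 0)], sign=-1
Σ_t [1,1]: t=1:−1/39916800 = -1/39916800
(3j)²=8/455 [(1 7 6; 0 -5 5)], sign=+1
⇒ 4πI² = 24/65
I = (-1)√(24/65/(4π)) = -0.17141310
No selection rule forces the value: the integral is nonzero (none).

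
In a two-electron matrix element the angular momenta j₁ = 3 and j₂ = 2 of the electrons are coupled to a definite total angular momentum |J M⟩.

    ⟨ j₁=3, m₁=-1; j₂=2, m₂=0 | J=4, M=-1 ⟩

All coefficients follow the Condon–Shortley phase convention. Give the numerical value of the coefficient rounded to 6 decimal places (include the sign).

√[9·1!5!3!/10! · 2!4!2!2!3!5!] = √(1728/7)
  +(−1)^0/∏(0,1,4,2,1,1)! = 1/48  (running 1/48)
  +(−1)^1/∏(1,0,3,1,2,2)! = -1/24  (running -1/48)
⟨..|..⟩ = √(1728/7)·(-1/48) = -0.327327

-0.327327  (= −√(3/28))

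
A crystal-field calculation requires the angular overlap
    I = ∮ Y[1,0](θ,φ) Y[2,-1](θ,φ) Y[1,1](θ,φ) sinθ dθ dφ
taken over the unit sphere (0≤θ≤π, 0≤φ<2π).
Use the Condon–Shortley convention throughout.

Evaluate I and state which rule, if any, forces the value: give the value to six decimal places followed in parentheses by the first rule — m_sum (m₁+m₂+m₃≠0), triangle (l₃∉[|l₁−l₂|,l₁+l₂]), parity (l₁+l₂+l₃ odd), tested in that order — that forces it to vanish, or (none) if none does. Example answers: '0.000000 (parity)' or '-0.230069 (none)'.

-0.218510 (none)

m-sum 0 ✓  L=4 even ✓  1≤1≤3 ✓
Π(2lᵢ+1) = 3×5×3 = 45
triangle coeff Δ(1,2,1) = 1/30
Σ_t [1,1]: t=1:−1/1 = -1/1
(3j)²=2/15 [(1 2 1; 0 0 0)], sign=+1
Σ_t [1,1]: t=1:−1/2 = -1/2
(3j)²=1/10 [(1 2 1; 0 -1 1)], sign=-1
⇒ 4πI² = 3/5
I = (-1)√(3/5/(4π)) = -0.21850969
No selection rule forces the value: the integral is nonzero (none).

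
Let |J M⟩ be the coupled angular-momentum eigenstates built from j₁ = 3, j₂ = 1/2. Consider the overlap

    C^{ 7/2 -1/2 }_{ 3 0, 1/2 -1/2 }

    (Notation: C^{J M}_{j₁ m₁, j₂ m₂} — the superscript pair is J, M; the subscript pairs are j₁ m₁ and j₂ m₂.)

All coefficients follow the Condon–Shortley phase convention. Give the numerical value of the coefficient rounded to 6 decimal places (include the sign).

+√(4/7) ≈ +0.755929

triangle: 0!×6!×1!/8! = 720/40320
(j±m)!: 3!×3!×0!×1!×3!×4! = 5184
prefactor² = (2J+1)×Δ×N² = 5184/7
  k=0: +1/(0!×0!×3!×0!×3!×1!) = 1/36
Σ = 1/36  ⇒  CG² = 5184/7×(1/36)² = 4/7
CG = +√(4/7) = +0.755929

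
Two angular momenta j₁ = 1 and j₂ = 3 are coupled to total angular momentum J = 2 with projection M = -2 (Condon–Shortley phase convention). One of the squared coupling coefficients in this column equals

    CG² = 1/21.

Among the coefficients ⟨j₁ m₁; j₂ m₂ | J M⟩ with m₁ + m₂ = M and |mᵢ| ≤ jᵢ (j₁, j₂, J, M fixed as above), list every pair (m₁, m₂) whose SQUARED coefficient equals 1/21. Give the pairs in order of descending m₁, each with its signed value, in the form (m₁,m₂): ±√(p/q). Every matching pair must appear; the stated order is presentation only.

(-1,-1): +√(1/21)

Admissible pairs with m₁+m₂ = M = -2: (-1,-1), (0,-2), (1,-3)
  (m₁,m₂)=(1,-3): CG² = 5/7, CG = +√(5/7)
  (m₁,m₂)=(0,-2): CG² = 5/21, CG = −√(5/21)
  (m₁,m₂)=(-1,-1): CG² = 1/21, CG = +√(1/21)   ← matches the target
Pairs with CG² = 1/21: (-1,-1): +√(1/21)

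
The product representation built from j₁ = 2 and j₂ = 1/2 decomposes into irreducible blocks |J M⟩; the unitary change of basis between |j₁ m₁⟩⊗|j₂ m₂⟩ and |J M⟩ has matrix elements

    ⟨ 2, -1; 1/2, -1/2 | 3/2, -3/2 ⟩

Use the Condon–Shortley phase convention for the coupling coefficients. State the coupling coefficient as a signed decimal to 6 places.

+0.447214  (= +√(1/5))

j₁+j₂−J=1  J+j₁−j₂=3  J−j₁+j₂=0  j₁+j₂+J+1=5
(j₁±m₁, j₂±m₂, J±M) = (1,3,0,1,0,3)
P² = 36/5
sum k=0..0:
  [0] +1/6 = 1/6
S = 1/6
C² = P²·S² = 1/5 ; C = +0.447214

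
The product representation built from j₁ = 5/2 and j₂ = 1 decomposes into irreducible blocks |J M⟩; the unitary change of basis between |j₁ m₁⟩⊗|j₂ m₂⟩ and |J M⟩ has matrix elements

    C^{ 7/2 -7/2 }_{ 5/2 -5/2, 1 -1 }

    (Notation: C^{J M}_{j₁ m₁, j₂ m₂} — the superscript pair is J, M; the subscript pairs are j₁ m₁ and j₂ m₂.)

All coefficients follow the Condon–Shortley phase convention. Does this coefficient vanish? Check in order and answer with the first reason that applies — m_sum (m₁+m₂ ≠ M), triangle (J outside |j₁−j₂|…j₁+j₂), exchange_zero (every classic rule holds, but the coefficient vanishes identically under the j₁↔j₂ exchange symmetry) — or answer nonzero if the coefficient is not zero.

m-sum: m₁+m₂ = -5/2+(-1) = -7/2, M = -7/2  ✓
triangle: |j₁−j₂| = 3/2 ≤ J = 7/2 ≤ j₁+j₂ = 7/2  ✓
exchange: j₁≠j₂ or m₁≠m₂ — the exchange symmetry imposes no constraint here
value check: CG = +1 = +1.000000 ≠ 0

nonzero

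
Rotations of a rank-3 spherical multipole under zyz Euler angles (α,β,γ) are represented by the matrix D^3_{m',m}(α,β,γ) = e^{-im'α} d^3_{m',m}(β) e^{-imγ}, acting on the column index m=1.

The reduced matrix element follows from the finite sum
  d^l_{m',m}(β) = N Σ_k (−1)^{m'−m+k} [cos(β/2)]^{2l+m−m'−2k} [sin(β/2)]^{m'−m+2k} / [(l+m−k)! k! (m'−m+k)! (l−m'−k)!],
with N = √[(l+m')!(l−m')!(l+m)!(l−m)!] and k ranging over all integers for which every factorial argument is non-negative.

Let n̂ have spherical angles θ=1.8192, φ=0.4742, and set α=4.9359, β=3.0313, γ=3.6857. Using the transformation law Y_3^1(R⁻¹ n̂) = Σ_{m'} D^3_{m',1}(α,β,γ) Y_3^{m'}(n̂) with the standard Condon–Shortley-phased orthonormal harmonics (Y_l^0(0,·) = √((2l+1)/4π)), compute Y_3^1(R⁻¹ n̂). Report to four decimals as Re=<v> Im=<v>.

Re=-0.1759 Im=-0.1641

Need the full column D^3_{m',1} for m'=−3..3 at α=4.9359, β=3.0313, γ=3.6857.
cos(β/2)=0.055118, sin(β/2)=0.998480
d^3_{-3,1}: single k=4 term ⇒ +0.011695;  D = +0.001475-0.011602i
d^3_{-2,1}: k∈[3..4] ⇒ +0.001054 -0.172979 = -0.171925;  D = -0.171115+0.016665i
d^3_{-1,1}: k∈[2..4] ⇒ +0.000055 -0.024157 +0.990914 = +0.966812;  D = +0.304674+0.917551i
d^3_{0,1}: k∈[1..3] ⇒ +0.000002 -0.001732 +0.189489 = +0.187758;  D = -0.160644+0.097194i
d^3_{1,1}: k∈[0..2] ⇒ +0.000000 -0.000074 +0.018118 = +0.018044;  D = -0.012530-0.012984i
d^3_{2,1}: k∈[0..1] ⇒ -0.000002 +0.001054 = +0.001053;  D = +0.000577-0.000881i
d^3_{3,1}: single k=0 term ⇒ +0.000036;  D = +0.000033+0.000012i
Y_3^{m'}(θ=1.8192,φ=0.4742) and Σ D·Y over m':
  (+0.0015-0.0116i)·(+0.0561-0.3758i)  (-0.1711+0.0167i)·(-0.1376+0.1918i)  (+0.3047+0.9176i)·(-0.1945+0.0998i)  (-0.1606+0.0972i)·(+0.2475+0.0000i)  (-0.0125-0.0130i)·(+0.1945+0.0998i)  (+0.0006-0.0009i)·(-0.1376-0.1918i)  (+0.0000+0.0000i)·(-0.0561-0.3758i)
Y_3^1(R⁻¹ n̂) = -0.175902-0.164063i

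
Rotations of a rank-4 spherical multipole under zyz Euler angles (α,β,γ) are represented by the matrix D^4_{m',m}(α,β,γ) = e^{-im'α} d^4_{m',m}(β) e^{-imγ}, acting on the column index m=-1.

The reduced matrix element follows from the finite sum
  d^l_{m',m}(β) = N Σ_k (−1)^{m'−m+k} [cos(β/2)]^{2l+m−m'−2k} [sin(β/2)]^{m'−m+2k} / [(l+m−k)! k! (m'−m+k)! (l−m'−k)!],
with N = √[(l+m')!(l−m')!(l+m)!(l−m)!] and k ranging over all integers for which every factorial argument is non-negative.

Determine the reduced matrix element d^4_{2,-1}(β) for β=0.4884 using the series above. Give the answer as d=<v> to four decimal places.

d=-0.1561

d^4_{2,-1}(β=0.4884) via the finite sum:
With c≡cos(β/2)=0.970331 and s≡sin(β/2)=0.241780, N=[720·2·6·120]^{1/2}=1018.233765
k∈{0,1,2} keeps every argument non-negative
  k=0: (−1)^3·1018.2338/(72)·0.9703^5·0.2418^3 = -0.171940
  k=1: (−1)^4·1018.2338/(48)·0.9703^3·0.2418^5 = +0.016013
  k=2: (−1)^5·1018.2338/(240)·0.9703^1·0.2418^7 = -0.000199
d^4_{2,-1}(0.4884) = -0.171940 +0.016013 -0.000199 = -0.156126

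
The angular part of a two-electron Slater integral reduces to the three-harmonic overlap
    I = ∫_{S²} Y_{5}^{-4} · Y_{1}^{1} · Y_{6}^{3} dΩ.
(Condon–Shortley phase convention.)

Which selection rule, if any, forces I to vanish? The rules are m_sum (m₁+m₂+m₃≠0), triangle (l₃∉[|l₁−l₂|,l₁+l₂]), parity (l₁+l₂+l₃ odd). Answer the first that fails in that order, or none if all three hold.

none

m₁+m₂+m₃ = -4 + 1 + 3 = 0  ✓
triangle: |5−1|=4 ≤ l₃=6 ≤ 5+1=6  ✓
parity: l₁+l₂+l₃ = 12 is even  ✓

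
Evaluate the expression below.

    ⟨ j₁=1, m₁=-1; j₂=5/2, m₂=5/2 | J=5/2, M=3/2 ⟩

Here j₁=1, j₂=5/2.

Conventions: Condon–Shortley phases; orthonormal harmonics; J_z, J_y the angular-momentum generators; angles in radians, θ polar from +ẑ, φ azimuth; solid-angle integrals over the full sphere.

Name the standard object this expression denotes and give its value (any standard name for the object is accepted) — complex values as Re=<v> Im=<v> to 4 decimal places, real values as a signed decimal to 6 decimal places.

This is a Clebsch–Gordan (vector-coupling) coefficient.
j₁+j₂−J=1  J+j₁−j₂=1  J−j₁+j₂=4  j₁+j₂+J+1=7
(j₁±m₁, j₂±m₂, J±M) = (0,2,5,0,4,1)
P² = 1152/7
sum k=1..1:
  [1] −1/24 = -1/24
S = -1/24
C² = P²·S² = 2/7 ; C = -0.534522

Clebsch–Gordan coefficient, −√(2/7) ≈ -0.534522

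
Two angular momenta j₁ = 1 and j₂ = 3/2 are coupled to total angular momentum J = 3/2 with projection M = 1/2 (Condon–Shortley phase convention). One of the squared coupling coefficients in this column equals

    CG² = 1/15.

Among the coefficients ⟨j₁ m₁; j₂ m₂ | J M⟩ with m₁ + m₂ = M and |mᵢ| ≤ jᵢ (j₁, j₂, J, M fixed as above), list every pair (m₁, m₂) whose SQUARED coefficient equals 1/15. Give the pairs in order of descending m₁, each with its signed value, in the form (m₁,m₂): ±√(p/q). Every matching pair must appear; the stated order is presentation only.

Admissible pairs with m₁+m₂ = M = 1/2: (-1,3/2), (0,1/2), (1,-1/2)
  (m₁,m₂)=(1,-1/2): CG² = 8/15, CG = +√(8/15)
  (m₁,m₂)=(0,1/2): CG² = 1/15, CG = −√(1/15)   ← matches the target
  (m₁,m₂)=(-1,3/2): CG² = 2/5, CG = −√(2/5)
Pairs with CG² = 1/15: (0,1/2): −√(1/15)

(0,1/2): −√(1/15)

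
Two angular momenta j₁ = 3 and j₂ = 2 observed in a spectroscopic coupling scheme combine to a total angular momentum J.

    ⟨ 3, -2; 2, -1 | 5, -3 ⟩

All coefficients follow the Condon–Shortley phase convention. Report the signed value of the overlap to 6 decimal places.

√[11·0!6!4!/11! · 1!5!1!3!2!8!] = √(276480)
  +(−1)^0/∏(0,0,5,1,1,3)! = 1/720  (running 1/720)
⟨..|..⟩ = √(276480)·(1/720) = +0.730297

+√(8/15) = +0.730297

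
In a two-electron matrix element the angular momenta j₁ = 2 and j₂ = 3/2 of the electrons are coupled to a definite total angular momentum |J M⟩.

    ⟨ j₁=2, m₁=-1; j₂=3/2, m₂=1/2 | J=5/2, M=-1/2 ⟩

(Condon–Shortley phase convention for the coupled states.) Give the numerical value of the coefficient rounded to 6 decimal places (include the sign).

j₁+j₂−J=1  J+j₁−j₂=3  J−j₁+j₂=2  j₁+j₂+J+1=7
(j₁±m₁, j₂±m₂, J±M) = (1,3,2,1,2,3)
P² = 72/35
sum k=0..1:
  [0] +1/12 = 1/12
  [1] −1/2 = -1/2
S = -5/12
C² = P²·S² = 5/14 ; C = -0.597614

−√(5/14) = -0.597614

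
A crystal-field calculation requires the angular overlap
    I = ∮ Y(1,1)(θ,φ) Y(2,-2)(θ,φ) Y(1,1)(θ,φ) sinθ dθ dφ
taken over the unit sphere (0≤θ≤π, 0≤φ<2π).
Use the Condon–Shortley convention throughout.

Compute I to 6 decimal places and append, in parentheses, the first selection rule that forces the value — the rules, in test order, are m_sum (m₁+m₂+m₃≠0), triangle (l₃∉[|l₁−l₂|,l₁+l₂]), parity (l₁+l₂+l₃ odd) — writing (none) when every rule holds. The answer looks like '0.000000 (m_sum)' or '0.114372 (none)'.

Rules hold: Σm=0, L=4 even, 1≤1≤3.
N = 3·5·3 = 45
Δ = 2!·0!·2!/5! = 1/30
Racah Σ t=1..1: t=1:−1/1 = -1/1
⇒ 3j(1 2 1; 0 0 0)² = 2/15, sgn +1
Racah Σ t=0..0: t=0:+1/4 = 1/4
⇒ 3j(1 2 1; 1 -2 1)² = 1/5, sgn +1
4πI² = N·(3j₀)²·(3jₘ)² = 6/5
I = +1·√(1.2/4π) = 0.30901936
No selection rule forces the value: the integral is nonzero (none).

0.309019 (none)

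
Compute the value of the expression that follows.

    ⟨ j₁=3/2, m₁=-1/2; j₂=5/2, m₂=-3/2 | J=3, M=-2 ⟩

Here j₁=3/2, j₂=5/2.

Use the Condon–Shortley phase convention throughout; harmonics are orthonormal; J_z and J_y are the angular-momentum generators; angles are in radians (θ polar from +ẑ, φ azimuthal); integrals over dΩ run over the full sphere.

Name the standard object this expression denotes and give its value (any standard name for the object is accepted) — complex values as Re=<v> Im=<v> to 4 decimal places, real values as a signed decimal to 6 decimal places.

Clebsch–Gordan coefficient, +√(1/12) ≈ +0.288675

This is a Clebsch–Gordan (vector-coupling) coefficient.
√[7·1!2!4!/8! · 1!2!1!4!1!5!] = √(48)
  +(−1)^0/∏(0,1,2,1,0,3)! = 1/12  (running 1/12)
  +(−1)^1/∏(1,0,1,0,1,4)! = -1/24  (running 1/24)
⟨..|..⟩ = √(48)·(1/24) = +0.288675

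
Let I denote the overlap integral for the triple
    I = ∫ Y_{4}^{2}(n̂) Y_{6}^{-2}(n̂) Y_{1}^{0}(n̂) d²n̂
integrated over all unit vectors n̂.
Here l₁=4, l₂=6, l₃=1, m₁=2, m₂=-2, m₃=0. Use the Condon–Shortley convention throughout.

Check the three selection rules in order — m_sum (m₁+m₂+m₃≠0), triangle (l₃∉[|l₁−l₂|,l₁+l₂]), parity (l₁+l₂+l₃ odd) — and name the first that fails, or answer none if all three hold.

triangle

Σmᵢ = 0  ✓
l₃∈[|l₁−l₂|,l₁+l₂]=[2,10] required, l₃=1 fails  ✗
Σlᵢ = 11 ⇒ odd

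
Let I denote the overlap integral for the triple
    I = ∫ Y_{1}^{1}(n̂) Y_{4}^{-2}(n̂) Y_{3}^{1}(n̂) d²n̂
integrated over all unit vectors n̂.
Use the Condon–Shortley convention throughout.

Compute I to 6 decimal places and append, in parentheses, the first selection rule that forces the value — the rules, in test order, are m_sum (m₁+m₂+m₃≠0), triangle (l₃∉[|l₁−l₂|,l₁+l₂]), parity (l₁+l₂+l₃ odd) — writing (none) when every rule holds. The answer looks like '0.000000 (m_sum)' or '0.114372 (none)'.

0.238414 (none)

Checks pass: Σm=0; 8 even; l₃=3∈[3,5].
(2·1+1)(2·4+1)(2·3+1) = 189
Δ: 2! 0! 6! / 9! → 1/252
sum: t=1:−1/36 = -1/36
3j²(1 4 3; 0 0 0) = Δ·Π!·Σ² = 4/63  (sign +1)
sum: t=0:+1/96 = 1/96
3j²(1 4 3; 1 -2 1) = Δ·Π!·Σ² = 5/84  (sign +1)
combine: 4πI² = 189·4/63·5/84 = 5/7
take √, sign +1: I = 0.23841361
No selection rule forces the value: the integral is nonzero (none).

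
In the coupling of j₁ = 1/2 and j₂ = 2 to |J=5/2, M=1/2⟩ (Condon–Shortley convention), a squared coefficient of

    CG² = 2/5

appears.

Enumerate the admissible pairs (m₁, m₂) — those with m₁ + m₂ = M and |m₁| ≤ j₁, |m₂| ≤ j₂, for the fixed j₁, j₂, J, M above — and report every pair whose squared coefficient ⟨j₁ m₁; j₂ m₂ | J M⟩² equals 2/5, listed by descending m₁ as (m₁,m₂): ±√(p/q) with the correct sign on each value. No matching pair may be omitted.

Admissible pairs with m₁+m₂ = M = 1/2: (-1/2,1), (1/2,0)
  (m₁,m₂)=(1/2,0): CG² = 3/5, CG = +√(3/5)
  (m₁,m₂)=(-1/2,1): CG² = 2/5, CG = +√(2/5)   ← matches the target
Pairs with CG² = 2/5: (-1/2,1): +√(2/5)

(-1/2,1): +√(2/5)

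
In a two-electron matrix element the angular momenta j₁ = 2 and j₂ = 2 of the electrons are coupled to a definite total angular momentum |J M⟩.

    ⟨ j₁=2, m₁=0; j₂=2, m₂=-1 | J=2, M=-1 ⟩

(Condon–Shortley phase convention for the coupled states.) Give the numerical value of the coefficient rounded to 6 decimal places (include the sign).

-0.267261  (= −√(1/14))

j₁+j₂−J=2  J+j₁−j₂=2  J−j₁+j₂=2  j₁+j₂+J+1=7
(j₁±m₁, j₂±m₂, J±M) = (2,2,1,3,1,3)
P² = 8/7
sum k=0..1:
  [0] +1/4 = 1/4
  [1] −1/2 = -1/2
S = -1/4
C² = P²·S² = 1/14 ; C = -0.267261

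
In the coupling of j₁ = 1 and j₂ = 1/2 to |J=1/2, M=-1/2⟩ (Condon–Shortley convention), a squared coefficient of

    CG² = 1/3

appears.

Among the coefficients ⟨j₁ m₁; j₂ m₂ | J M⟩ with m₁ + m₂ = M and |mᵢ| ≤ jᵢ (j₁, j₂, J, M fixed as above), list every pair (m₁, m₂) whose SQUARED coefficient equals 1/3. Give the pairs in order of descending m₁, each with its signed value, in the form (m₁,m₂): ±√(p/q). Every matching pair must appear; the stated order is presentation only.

(0,-1/2): +√(1/3)

Admissible pairs with m₁+m₂ = M = -1/2: (-1,1/2), (0,-1/2)
  (m₁,m₂)=(0,-1/2): CG² = 1/3, CG = +√(1/3)   ← matches the target
  (m₁,m₂)=(-1,1/2): CG² = 2/3, CG = −√(2/3)
Pairs with CG² = 1/3: (0,-1/2): +√(1/3)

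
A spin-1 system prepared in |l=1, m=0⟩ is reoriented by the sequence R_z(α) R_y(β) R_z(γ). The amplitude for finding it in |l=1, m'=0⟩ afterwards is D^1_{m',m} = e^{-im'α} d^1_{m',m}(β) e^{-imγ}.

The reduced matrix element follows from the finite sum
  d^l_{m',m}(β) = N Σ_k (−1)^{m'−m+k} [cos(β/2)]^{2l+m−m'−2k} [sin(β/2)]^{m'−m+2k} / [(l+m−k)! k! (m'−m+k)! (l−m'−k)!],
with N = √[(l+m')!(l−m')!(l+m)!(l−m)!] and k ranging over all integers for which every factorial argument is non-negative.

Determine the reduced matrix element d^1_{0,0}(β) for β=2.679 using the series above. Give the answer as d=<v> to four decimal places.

d=-0.8949

d^1_{0,0}(β=2.6790) via the finite sum:
c=cos(2.679000/2)=0.229240, s=sin(2.679000/2)=0.973370; N=√[1·1·1·1]=1.000000
k∈{0,1} keeps every argument non-negative
  k=0: (−1)^0·1.0000/(1)·0.2292^2·0.9734^0 = +0.052551
  k=1: (−1)^1·1.0000/(1)·0.2292^0·0.9734^2 = -0.947449
d^1_{0,0}(2.6790) = +0.052551 -0.947449 = -0.894898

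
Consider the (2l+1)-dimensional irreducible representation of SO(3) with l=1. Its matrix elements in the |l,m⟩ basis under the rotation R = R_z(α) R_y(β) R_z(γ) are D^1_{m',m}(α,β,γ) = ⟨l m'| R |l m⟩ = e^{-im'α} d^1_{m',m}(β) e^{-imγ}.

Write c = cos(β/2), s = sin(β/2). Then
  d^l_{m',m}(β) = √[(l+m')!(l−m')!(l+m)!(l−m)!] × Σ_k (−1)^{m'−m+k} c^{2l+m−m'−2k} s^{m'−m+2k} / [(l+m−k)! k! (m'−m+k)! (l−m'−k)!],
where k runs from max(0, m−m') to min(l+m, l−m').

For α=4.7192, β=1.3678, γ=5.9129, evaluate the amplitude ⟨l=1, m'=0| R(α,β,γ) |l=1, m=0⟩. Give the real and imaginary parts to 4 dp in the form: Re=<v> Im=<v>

First d^1_{0,0}(β=1.3678), then the phase factors e^{-i(0)α} and e^{-i(0)γ}:
c=cos(1.367800/2)=0.775115, s=sin(1.367800/2)=0.631821; N=√[1·1·1·1]=1.000000
k: max(0,(0)−(0))=0 … min(1+(0),1−(0))=1
  k=0: (−1)^0·1.0000/(1)·0.7751^2·0.6318^0 = +0.600803
  k=1: (−1)^1·1.0000/(1)·0.7751^0·0.6318^2 = -0.399197
d^1_{0,0}(1.3678) = +0.600803 -0.399197 = +0.201605
D = (+1.000000+0.000000i)·(+0.201605)·(+1.000000+0.000000i) = +0.201605+0.000000i

Re=0.2016 Im=0.0000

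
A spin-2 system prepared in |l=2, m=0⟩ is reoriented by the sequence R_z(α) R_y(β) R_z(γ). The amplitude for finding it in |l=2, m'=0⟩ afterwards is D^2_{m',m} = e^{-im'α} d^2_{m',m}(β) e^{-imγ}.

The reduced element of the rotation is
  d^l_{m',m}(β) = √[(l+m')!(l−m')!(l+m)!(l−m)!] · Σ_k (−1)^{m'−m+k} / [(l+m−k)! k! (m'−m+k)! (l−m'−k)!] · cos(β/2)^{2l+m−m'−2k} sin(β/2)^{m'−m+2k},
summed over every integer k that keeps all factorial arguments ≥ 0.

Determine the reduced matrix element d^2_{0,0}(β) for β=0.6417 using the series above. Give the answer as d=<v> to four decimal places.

d^2_{0,0}(β=0.6417) via the finite sum:
With c≡cos(β/2)=0.948968 and s≡sin(β/2)=0.315373, N=[2·2·2·2]^{1/2}=4.000000
k: max(0,(0)−(0))=0 … min(2+(0),2−(0))=2
  k=0: (−1)^0·4.0000/(4)·0.9490^4·0.3154^0 = +0.810972
  k=1: (−1)^1·4.0000/(1)·0.9490^2·0.3154^2 = -0.358272
  k=2: (−1)^2·4.0000/(4)·0.9490^0·0.3154^4 = +0.009892
d^2_{0,0}(0.6417) = +0.810972 -0.358272 +0.009892 = +0.462592

d=0.4626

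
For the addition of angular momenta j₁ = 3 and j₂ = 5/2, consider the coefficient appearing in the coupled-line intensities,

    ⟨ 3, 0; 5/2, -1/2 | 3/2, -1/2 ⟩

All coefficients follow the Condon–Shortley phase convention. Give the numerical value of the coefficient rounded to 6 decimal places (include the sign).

+0.338062  (= +√(4/35))

j₁+j₂−J=4  J+j₁−j₂=2  J−j₁+j₂=1  j₁+j₂+J+1=8
(j₁±m₁, j₂±m₂, J±M) = (3,3,2,3,1,2)
P² = 144/35
sum k=1..2:
  [1] −1/12 = -1/12
  [2] +1/4 = 1/4
S = 1/6
C² = P²·S² = 4/35 ; C = +0.338062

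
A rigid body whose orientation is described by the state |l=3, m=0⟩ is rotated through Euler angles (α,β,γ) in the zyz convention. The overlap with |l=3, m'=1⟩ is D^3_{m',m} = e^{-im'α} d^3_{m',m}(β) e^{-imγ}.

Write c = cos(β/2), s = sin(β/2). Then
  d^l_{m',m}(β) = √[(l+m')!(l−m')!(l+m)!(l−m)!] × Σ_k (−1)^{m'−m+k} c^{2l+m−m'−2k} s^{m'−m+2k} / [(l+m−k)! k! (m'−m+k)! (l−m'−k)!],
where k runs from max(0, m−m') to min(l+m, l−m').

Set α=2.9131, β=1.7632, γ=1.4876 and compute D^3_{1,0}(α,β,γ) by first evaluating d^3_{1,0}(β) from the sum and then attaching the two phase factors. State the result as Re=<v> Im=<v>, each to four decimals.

Re=-0.3383 Im=-0.0787

First d^3_{1,0}(β=1.7632), then the phase factors e^{-i(1)α} and e^{-i(0)γ}:
c=cos(1.763200/2)=0.635917, s=sin(1.763200/2)=0.771757; N=√[24·2·6·6]=41.569219
k∈{0,1,2} keeps every argument non-negative
  k=0: (−1)^1·41.5692/(12)·0.6359^5·0.7718^1 = -0.278019
  k=1: (−1)^2·41.5692/(4)·0.6359^3·0.7718^3 = +1.228445
  k=2: (−1)^3·41.5692/(12)·0.6359^1·0.7718^5 = -0.603108
d^3_{1,0}(1.7632) = -0.278019 +1.228445 -0.603108 = +0.347319
Attach z-rotation phases: D = e^{-i(1)(2.9131)}·(+0.347319)·e^{-i(0)(1.4876)} = -0.338291-0.078671i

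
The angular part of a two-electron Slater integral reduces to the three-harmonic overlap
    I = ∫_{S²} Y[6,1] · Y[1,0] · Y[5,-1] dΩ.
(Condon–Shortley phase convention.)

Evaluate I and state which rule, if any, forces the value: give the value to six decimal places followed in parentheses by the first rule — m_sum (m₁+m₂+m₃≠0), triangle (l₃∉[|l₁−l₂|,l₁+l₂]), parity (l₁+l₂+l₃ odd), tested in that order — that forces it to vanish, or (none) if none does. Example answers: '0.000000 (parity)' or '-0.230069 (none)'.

-0.241725 (none)

m-sum 0 ✓  L=12 even ✓  5≤5≤7 ✓
Π(2lᵢ+1) = 13×3×11 = 429
triangle coeff Δ(6,1,5) = 1/858
Σ_t [1,1]: t=1:−1/14400 = -1/14400
(3j)²=6/143 [(6 1 5; 0 0 0)], sign=+1
Σ_t [1,1]: t=1:−1/17280 = -1/17280
(3j)²=35/858 [(6 1 5; 1 0 -1)], sign=-1
⇒ 4πI² = 105/143
I = (-1)√(105/143/(4π)) = -0.24172507
No selection rule forces the value: the integral is nonzero (none).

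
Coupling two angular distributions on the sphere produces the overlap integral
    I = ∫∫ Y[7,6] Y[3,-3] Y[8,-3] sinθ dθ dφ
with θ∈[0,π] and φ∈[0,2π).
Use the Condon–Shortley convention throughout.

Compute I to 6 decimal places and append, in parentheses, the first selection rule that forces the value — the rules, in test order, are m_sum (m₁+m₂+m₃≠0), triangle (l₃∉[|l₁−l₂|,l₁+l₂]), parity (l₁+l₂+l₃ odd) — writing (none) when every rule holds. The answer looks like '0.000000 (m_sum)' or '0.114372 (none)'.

Checks pass: Σm=0; 18 even; l₃=8∈[4,10].
(2·7+1)(2·3+1)(2·8+1) = 1785
Δ: 2! 12! 4! / 19! → 1/5290740
sum: t=0:+1/7257600 t=1:−1/2073600 t=2:+1/7257600 = -1/4838400
3j²(7 3 8; 0 0 0) = Δ·Π!·Σ² = 252/20995  (sign -1)
sum: t=0:+1/1916006400 = 1/1916006400
3j²(7 3 8; 6 -3 -3) = Δ·Π!·Σ² = 5/4522  (sign -1)
combine: 4πI² = 1785·252/20995·5/4522 = 1890/79781
take √, sign +1: I = 0.04341864
No selection rule forces the value: the integral is nonzero (none).

0.043419 (none)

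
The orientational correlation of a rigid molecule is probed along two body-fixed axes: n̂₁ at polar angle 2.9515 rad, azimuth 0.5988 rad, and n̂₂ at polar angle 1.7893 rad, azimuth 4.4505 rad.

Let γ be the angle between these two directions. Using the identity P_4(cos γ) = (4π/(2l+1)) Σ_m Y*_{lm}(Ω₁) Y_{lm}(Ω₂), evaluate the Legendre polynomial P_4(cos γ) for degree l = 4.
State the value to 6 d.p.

0.355145

Addition theorem: P_4(cos γ) = (4π/9) Σ_m Y*_{lm}(Ω₁) Y_{lm}(Ω₂), m = −4…4:
  term(m=-4) = -0.000217-0.000067i   from Y*(Ω₁)=-0.000414+0.000383i, Y(Ω₂)=+0.200836+0.348146i
  term(m=-3) = +0.001111+0.001774i   from Y*(Ω₁)=+0.001855-0.008081i, Y(Ω₂)=-0.178540+0.178444i
  term(m=-2) = -0.002204+0.014526i   from Y*(Ω₁)=+0.025038+0.063947i, Y(Ω₂)=+0.185261+0.107005i
  term(m=-1) = +0.066749-0.057385i   from Y*(Ω₁)=-0.271908-0.185543i, Y(Ω₂)=-0.069233+0.258290i
  term(m=+0) = +0.123475+0.000000i   from Y*(Ω₁)=+0.699933-0.000000i, Y(Ω₂)=+0.176409+0.000000i
  term(m=+1) = +0.066749+0.057385i   from Y*(Ω₁)=+0.271908-0.185543i, Y(Ω₂)=+0.069233+0.258290i
  term(m=+2) = -0.002204-0.014526i   from Y*(Ω₁)=+0.025038-0.063947i, Y(Ω₂)=+0.185261-0.107005i
  term(m=+3) = +0.001111-0.001774i   from Y*(Ω₁)=-0.001855-0.008081i, Y(Ω₂)=+0.178540+0.178444i
  term(m=+4) = -0.000217+0.000067i   from Y*(Ω₁)=-0.000414-0.000383i, Y(Ω₂)=+0.200836-0.348146i
Total Σ_m = +0.254354-0.000000i. Multiply by 1.396263: +0.355145-0.000000i. P_4(cos γ) = 0.355145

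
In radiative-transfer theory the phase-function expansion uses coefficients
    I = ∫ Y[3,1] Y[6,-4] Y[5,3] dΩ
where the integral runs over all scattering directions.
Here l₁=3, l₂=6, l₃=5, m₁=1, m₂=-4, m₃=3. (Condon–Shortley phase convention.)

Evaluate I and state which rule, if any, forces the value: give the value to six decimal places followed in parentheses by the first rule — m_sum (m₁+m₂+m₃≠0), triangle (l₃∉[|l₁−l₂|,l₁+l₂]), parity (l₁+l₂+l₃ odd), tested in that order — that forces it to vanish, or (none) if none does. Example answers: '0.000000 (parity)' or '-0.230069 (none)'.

0.113950 (none)

Rules hold: Σm=0, L=14 even, 3≤5≤9.
N = 7·13·11 = 1001
Δ = 4!·2!·8!/15! = 1/675675
Racah Σ t=1..3: t=1:−1/8640 t=2:+1/2304 t=3:−1/8640 = 7/34560
⇒ 3j(3 6 5; 0 0 0)² = 7/429, sgn -1
Racah Σ t=0..2: t=0:+1/69120 t=1:−1/30240 t=2:+1/322560 = -1/64512
⇒ 3j(3 6 5; 1 -4 3)² = 10/1001, sgn -1
4πI² = N·(3j₀)²·(3jₘ)² = 70/429
I = +1·√(0.16317/4π) = 0.11395029
No selection rule forces the value: the integral is nonzero (none).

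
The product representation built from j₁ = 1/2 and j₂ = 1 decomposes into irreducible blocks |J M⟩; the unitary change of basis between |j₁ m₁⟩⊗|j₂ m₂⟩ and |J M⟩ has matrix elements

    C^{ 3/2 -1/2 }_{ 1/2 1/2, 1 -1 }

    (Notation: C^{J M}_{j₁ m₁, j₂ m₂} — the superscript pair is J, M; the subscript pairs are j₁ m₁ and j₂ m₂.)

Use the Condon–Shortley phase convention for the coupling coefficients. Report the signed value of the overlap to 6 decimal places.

j₁+j₂−J=0  J+j₁−j₂=1  J−j₁+j₂=2  j₁+j₂+J+1=4
(j₁±m₁, j₂±m₂, J±M) = (1,0,0,2,1,2)
P² = 4/3
sum k=0..0:
  [0] +1/2 = 1/2
S = 1/2
C² = P²·S² = 1/3 ; C = +0.577350

+0.577350  (= +√(1/3))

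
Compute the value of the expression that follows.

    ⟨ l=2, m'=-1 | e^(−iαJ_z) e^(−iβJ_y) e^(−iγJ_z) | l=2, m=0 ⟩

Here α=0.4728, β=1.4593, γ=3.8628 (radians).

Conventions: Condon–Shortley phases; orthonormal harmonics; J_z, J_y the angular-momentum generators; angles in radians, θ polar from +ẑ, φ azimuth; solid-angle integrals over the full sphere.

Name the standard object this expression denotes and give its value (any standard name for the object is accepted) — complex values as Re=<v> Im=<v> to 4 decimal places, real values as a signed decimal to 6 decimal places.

This is a Wigner D-matrix element — the rotation-matrix element ⟨l m'| R(α,β,γ) |l m⟩ in the angular-momentum basis.
Split into d^2_{-1,0}(β=1.4593) × two z-phases.
Half-angle: c=0.745408, s=0.666609. N=√(1·6·2·2)=4.898979
k: max(0,(0)−(-1))=1 … min(2+(0),2−(-1))=2
  k=1: (−1)^0·4.8990/(2)·0.7454^3·0.6666^1 = +0.676283
  k=2: (−1)^1·4.8990/(2)·0.7454^1·0.6666^3 = -0.540857
d^2_{-1,0}(1.4593) = +0.676283 -0.540857 = +0.135426
Attach z-rotation phases: D = e^{-i(-1)(0.4728)}·(+0.135426)·e^{-i(0)(3.8628)} = +0.120569+0.061670i

Wigner D-matrix element, Re=0.1206 Im=0.0617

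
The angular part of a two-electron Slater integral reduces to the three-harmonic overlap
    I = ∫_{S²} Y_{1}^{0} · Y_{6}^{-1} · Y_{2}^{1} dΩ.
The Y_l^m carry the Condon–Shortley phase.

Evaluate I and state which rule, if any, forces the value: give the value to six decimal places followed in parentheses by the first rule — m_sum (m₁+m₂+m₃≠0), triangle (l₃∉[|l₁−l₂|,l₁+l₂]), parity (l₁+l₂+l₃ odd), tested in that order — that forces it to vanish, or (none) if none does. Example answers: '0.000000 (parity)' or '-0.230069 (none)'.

0.000000 (triangle)

|1−6|≤2≤1+6 violated ⇒ I = 0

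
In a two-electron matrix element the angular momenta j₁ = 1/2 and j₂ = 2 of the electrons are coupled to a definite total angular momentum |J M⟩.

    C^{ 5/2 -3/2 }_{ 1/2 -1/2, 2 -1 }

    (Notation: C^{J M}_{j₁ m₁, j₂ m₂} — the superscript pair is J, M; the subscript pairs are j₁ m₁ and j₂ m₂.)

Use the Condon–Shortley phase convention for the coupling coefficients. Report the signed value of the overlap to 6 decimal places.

+√(4/5) ≈ +0.894427

j₁+j₂−J=0  J+j₁−j₂=1  J−j₁+j₂=4  j₁+j₂+J+1=6
(j₁±m₁, j₂±m₂, J±M) = (0,1,1,3,1,4)
P² = 144/5
sum k=0..0:
  [0] +1/6 = 1/6
S = 1/6
C² = P²·S² = 4/5 ; C = +0.894427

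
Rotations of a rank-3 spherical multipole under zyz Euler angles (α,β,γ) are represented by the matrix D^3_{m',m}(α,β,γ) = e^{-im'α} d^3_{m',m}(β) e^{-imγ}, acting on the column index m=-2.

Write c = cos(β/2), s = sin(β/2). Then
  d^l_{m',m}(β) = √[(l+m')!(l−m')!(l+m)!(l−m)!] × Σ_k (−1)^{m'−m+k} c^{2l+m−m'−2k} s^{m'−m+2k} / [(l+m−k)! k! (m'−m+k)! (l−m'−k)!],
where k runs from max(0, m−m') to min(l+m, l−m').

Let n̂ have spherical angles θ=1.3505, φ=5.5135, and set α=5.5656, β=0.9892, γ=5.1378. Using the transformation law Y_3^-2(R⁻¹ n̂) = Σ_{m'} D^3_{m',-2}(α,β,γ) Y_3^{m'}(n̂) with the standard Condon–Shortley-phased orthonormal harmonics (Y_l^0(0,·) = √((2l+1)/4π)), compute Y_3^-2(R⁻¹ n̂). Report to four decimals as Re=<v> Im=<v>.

Re=-0.0510 Im=-0.1101

Need the full column D^3_{m',-2} for m'=−3..3 at α=5.5656, β=0.9892, γ=5.1378.
cos(β/2)=0.880159, sin(β/2)=0.474680
d^3_{-3,-2}: single k=1 term ⇒ +0.614159;  D = -0.163142+0.592095i
d^3_{-2,-2}: k∈[0..1] ⇒ +0.464907 -0.676106 = -0.211200;  D = +0.176156-0.116510i
d^3_{-1,-2}: k∈[0..1] ⇒ -0.792876 +0.461227 = -0.331649;  D = +0.328710+0.044057i
d^3_{0,-2}: k∈[0..1] ⇒ +0.740637 -0.215419 = +0.525218;  D = -0.346311-0.394871i
d^3_{1,-2}: k∈[0..1] ⇒ -0.461227 +0.067076 = -0.394151;  D = +0.000942+0.394150i
d^3_{2,-2}: k∈[0..1] ⇒ +0.196650 -0.011439 = +0.185211;  D = +0.121455-0.139828i
d^3_{3,-2}: single k=0 term ⇒ -0.051956;  D = -0.051462+0.007148i
Y_3^{m'}(θ=1.3505,φ=5.5135) and Σ D·Y over m':
  (-0.1631+0.5921i)·(-0.2609+0.2868i)  (+0.1762-0.1165i)·(+0.0067+0.2126i)  (+0.3287+0.0441i)·(-0.1724-0.1671i)  (-0.3463-0.3949i)·(-0.2252+0.0000i)  (+0.0009+0.3942i)·(+0.1724-0.1671i)  (+0.1215-0.1398i)·(+0.0067-0.2126i)  (-0.0515+0.0071i)·(+0.2609+0.2868i)
Y_3^-2(R⁻¹ n̂) = -0.050985-0.110056i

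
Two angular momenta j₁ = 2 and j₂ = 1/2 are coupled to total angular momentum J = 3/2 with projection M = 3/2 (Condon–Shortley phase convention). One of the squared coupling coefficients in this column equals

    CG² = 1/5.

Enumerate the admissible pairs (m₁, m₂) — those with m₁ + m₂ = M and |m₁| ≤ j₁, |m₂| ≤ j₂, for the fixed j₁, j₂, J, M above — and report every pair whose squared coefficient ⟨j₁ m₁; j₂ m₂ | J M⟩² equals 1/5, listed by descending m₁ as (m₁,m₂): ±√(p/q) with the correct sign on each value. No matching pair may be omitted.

Admissible pairs with m₁+m₂ = M = 3/2: (1,1/2), (2,-1/2)
  (m₁,m₂)=(2,-1/2): CG² = 4/5, CG = +√(4/5)
  (m₁,m₂)=(1,1/2): CG² = 1/5, CG = −√(1/5)   ← matches the target
Pairs with CG² = 1/5: (1,1/2): −√(1/5)

(1,1/2): −√(1/5)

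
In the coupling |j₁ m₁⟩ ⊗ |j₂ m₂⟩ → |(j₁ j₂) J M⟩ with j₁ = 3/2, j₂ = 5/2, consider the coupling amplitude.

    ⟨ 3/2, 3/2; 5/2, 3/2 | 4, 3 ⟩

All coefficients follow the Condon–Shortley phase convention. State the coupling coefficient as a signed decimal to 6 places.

+0.790569  (= +√(5/8))

√[9·0!3!5!/9! · 3!0!4!1!7!1!] = √(12960)
  +(−1)^0/∏(0,0,0,4,3,1)! = 1/144  (running 1/144)
⟨..|..⟩ = √(12960)·(1/144) = +0.790569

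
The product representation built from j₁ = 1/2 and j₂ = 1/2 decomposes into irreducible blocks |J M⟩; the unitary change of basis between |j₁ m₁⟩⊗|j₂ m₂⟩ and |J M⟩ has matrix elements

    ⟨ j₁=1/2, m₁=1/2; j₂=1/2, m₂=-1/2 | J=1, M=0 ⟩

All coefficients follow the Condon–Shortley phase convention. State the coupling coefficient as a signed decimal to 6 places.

j₁+j₂−J=0  J+j₁−j₂=1  J−j₁+j₂=1  j₁+j₂+J+1=3
(j₁±m₁, j₂±m₂, J±M) = (1,0,0,1,1,1)
P² = 1/2
sum k=0..0:
  [0] +1/1 = 1
S = 1
C² = P²·S² = 1/2 ; C = +0.707107

+0.707107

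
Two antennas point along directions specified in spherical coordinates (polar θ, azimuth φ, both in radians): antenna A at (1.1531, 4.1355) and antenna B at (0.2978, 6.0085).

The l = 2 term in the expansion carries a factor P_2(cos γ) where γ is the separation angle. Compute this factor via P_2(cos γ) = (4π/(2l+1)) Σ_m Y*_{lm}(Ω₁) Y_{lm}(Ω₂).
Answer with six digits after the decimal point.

-0.357722

Addition theorem: P_2(cos γ) = (4π/5) Σ_m Y*_{lm}(Ω₁) Y_{lm}(Ω₂), m = −2…2:
  m=-2: (-0.130709, 0.295054) × (0.028362, 0.017365) = (-0.008831, 0.006099)  (running Σ = (-0.008831, 0.006099))
  m=-1: (-0.156233, -0.240088) × (0.208578, 0.058779) = (-0.018475, -0.059260)  (running Σ = (-0.027305, -0.053162))
  m=0: (-0.159692, -0.000000) × (0.549323, 0.000000) = (-0.087723, -0.000000)  (running Σ = (-0.115028, -0.053162))
  m=1: (0.156233, -0.240088) × (-0.208578, 0.058779) = (-0.018475, 0.059260)  (running Σ = (-0.133502, 0.006099))
  m=2: (-0.130709, -0.295054) × (0.028362, -0.017365) = (-0.008831, -0.006099)  (running Σ = (-0.142333, 0.000000))
Σ over m = (-0.142333, 0.000000); ×(4π/5) → (-0.357722, 0.000000). Real part: -0.357722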